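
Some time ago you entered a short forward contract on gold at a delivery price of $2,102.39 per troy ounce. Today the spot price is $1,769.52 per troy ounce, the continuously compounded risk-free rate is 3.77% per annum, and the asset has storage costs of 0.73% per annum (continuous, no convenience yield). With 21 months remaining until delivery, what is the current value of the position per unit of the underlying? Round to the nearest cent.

Current fair forward for the remaining 21 months: F = S·e^((r + u)·T), (r + u) = 0.0377 + 0.0073 = 0.0450
F = 1769.52 · e^(0.0450 × 21/12) = 1769.52 × 1.08193380 = 1914.5035
Value of long forward = (F − K)·e^(−rT) = (1914.5035 − 2102.39) · e^(−0.0377·21/12)
= -187.8865 × 0.93615427 = -175.89
Short position value = −(long value) = $175.89

$175.89 per troy ounce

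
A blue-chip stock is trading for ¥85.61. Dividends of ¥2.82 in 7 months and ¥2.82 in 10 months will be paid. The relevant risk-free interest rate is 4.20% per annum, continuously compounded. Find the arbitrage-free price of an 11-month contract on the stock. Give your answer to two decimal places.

¥83.28

PV(dividends) I = 2.82·e^(−0.0420·7/12) + 2.82·e^(−0.0420·10/12)
I = 2.7517 + 2.7230 = 5.4747
F = (S − I)·e^(rT) = (85.61 − 5.4747) · e^(0.0420·11/12)
= 80.1353 · e^0.038500 = 80.1353 × 1.039251 = ¥83.28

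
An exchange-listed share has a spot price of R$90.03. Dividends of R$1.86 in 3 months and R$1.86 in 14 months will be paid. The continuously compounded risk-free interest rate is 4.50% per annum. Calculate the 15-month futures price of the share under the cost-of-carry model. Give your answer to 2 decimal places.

R$91.43

PV(dividends) I = 1.86·e^(−0.0450·3/12) + 1.86·e^(−0.0450·14/12)
I = 1.8392 + 1.7649 = 3.6041
F = (S − I)·e^(rT) = (90.03 − 3.6041) · e^(0.0450·15/12)
= 86.4259 · e^0.056250 = 86.4259 × 1.057862 = R$91.43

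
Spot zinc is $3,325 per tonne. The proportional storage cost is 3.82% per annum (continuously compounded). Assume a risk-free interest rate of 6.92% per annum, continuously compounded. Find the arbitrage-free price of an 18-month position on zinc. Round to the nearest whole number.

$3,906 per tonne

Net carry = r + u − y = 0.0692 + 0.0382 − 0.0000 = 0.1074
F = S·e^((r+u−y)T) = 3325 · e^(0.1074 × 18/12) = 3325 · e^0.161100
= 3325 × 1.174802 = $3,906 per tonne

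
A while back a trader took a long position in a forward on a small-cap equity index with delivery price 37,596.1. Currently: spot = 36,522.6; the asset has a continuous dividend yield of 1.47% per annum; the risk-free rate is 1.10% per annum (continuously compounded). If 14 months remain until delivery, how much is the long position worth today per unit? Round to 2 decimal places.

-1215.12

Current fair forward for the remaining 14 months: F = S·e^((r − q)·T), (r − q) = 0.0110 − 0.0147 = -0.0037
F = 36522.6 · e^(-0.0037 × 14/12) = 36522.6 × 0.99569264 = 36365.2840
Value of long forward = (F − K)·e^(−rT) = (36365.2840 − 37596.1) · e^(−0.0110·14/12)
= -1230.8160 × 0.98724866 = -1215.12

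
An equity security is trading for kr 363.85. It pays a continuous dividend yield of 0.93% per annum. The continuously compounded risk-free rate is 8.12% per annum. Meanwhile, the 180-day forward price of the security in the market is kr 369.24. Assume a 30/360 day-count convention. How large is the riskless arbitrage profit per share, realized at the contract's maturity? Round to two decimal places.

Fair forward: F* = S·e^(carry·T), with carry = (r − q) = 0.0812 − 0.0093 = 0.0719
F* = 363.85 · e^(0.0719 × 180/360) = 363.85 · e^0.035950 = 363.85 × 1.036604 = kr 377.1684
Market kr 369.24 < fair kr 377.1684: forward underpriced → reverse cash-and-carry (short spot, go long the forward).
At maturity, profit = |F_mkt − F*| = |369.24 − 377.1684| = kr 7.93 per share

kr 7.93 per share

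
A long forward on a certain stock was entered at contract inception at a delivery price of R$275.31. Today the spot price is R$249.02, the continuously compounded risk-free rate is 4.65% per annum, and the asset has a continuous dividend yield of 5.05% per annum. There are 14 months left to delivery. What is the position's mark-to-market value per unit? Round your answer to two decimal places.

Current fair forward for the remaining 14 months: F = S·e^((r − q)·T), (r − q) = 0.0465 − 0.0505 = -0.0040
F = 249.02 · e^(-0.0040 × 14/12) = 249.02 × 0.995344 = 247.8606
Value of long forward = (F − K)·e^(−rT) = (247.8606 − 275.31) · e^(−0.0465·14/12)
= -27.4494 × 0.947195 = -26.00

-R$26.00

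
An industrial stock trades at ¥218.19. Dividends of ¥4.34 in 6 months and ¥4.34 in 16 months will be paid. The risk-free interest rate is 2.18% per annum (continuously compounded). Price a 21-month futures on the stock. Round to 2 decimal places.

¥217.84

PV(dividends) I = 4.34·e^(−0.0218·6/12) + 4.34·e^(−0.0218·16/12)
I = 4.2930 + 4.2157 = 8.5087
F = (S − I)·e^(rT) = (218.19 − 8.5087) · e^(0.0218·21/12)
= 209.6813 · e^0.038150 = 209.6813 × 1.038887 = ¥217.84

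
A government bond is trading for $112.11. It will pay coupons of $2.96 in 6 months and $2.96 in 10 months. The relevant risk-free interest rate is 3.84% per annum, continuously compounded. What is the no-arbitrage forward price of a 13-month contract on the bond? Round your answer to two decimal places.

$110.86

PV(coupons) I = 2.96·e^(−0.0384·6/12) + 2.96·e^(−0.0384·10/12)
I = 2.9037 + 2.8668 = 5.7705
F = (S − I)·e^(rT) = (112.11 − 5.7705) · e^(0.0384·13/12)
= 106.3395 · e^0.041600 = 106.3395 × 1.042477 = $110.86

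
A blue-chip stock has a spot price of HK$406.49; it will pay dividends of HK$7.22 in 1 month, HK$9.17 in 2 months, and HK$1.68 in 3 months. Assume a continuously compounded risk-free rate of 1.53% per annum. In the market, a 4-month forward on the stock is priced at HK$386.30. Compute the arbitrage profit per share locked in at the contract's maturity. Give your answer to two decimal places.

HK$4.15 per share

PV(dividends) I = 7.22·e^(−0.0153·1/12) + 9.17·e^(−0.0153·2/12) + 1.68·e^(−0.0153·3/12) = 18.0310
Fair forward F* = (S − I)·e^(rT) = (406.49 − 18.0310)·e^0.005100 = 388.4590 × 1.005113 = 390.4452
Market HK$386.30 < fair 390.4452: forward underpriced → reverse cash-and-carry (short the stock, invest proceeds at r, pay the dividends, go long the forward).
Profit at T = |F_mkt − F*| = |386.30 − 390.4452| = HK$4.15 per share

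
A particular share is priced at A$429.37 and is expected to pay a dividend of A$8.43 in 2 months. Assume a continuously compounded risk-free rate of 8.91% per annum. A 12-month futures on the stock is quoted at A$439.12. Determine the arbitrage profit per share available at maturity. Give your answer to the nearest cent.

PV(dividends) I = 8.43·e^(−0.0891·2/12) = 8.3057
Fair futures F* = (S − I)·e^(rT) = (429.37 − 8.3057)·e^0.089100 = 421.0643 × 1.093190 = 460.3033
Market A$439.12 < fair 460.3033: forward underpriced → reverse cash-and-carry (short the stock, invest proceeds at r, pay the dividends, go long the forward).
Profit at T = |F_mkt − F*| = |439.12 − 460.3033| = A$21.18 per share

A$21.18 per share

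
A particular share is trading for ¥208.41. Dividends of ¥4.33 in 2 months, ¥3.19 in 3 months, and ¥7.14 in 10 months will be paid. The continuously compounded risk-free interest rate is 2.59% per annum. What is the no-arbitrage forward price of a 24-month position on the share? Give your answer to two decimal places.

PV(dividends) I = 4.33·e^(−0.0259·2/12) + 3.19·e^(−0.0259·3/12) + 7.14·e^(−0.0259·10/12)
I = 4.3113 + 3.1694 + 6.9875 = 14.4682
F = (S − I)·e^(rT) = (208.41 − 14.4682) · e^(0.0259·24/12)
= 193.9418 · e^0.051800 = 193.9418 × 1.053165 = ¥204.25

¥204.25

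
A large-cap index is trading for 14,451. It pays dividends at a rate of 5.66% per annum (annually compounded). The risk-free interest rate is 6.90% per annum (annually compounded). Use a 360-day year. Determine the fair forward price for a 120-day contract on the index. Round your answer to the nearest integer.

F = S · (1+r)^T / (1+q)^T
= 14451 × 1.022490 / 1.018522 = 14451 × 1.003896
F = 14,507

14,507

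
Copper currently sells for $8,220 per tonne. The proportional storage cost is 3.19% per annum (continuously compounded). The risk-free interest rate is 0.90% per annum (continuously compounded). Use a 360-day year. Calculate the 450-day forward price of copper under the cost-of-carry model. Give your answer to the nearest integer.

Net carry = r + u − y = 0.0090 + 0.0319 − 0.0000 = 0.0409
F = S·e^((r+u−y)T) = 8220 · e^(0.0409 × 450/360) = 8220 · e^0.051125
= 8220 × 1.052454 = $8,651 per tonne

$8,651 per tonne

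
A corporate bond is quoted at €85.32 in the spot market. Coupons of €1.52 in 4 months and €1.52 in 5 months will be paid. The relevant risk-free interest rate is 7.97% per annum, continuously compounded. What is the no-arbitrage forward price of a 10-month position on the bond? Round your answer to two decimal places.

€88.03

PV(coupons) I = 1.52·e^(−0.0797·4/12) + 1.52·e^(−0.0797·5/12)
I = 1.4802 + 1.4704 = 2.9506
F = (S − I)·e^(rT) = (85.32 − 2.9506) · e^(0.0797·10/12)
= 82.3694 · e^0.066417 = 82.3694 × 1.068672 = €88.03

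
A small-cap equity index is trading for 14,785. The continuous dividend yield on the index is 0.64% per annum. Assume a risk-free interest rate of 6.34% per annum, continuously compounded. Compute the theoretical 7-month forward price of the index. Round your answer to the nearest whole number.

15,285

F = S·e^((r − q)T) = 14785 · e^((0.0634 − 0.0064) × 7/12)
= 14785 · e^0.033250 = 14785 × 1.033809
F = 15,285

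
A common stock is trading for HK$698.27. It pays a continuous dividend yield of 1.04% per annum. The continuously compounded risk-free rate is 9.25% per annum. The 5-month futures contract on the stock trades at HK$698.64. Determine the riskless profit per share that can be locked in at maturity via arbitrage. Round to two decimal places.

HK$23.93 per share

Fair futures: F* = S·e^(carry·T), with carry = (r − q) = 0.0925 − 0.0104 = 0.0821
F* = 698.27 · e^(0.0821 × 5/12) = 698.27 · e^0.034208 = 698.27 × 1.034800 = HK$722.5698
Market HK$698.64 < fair HK$722.5698: forward underpriced → reverse cash-and-carry (short spot, go long the forward).
At maturity, profit = |F_mkt − F*| = |698.64 − 722.5698| = HK$23.93 per share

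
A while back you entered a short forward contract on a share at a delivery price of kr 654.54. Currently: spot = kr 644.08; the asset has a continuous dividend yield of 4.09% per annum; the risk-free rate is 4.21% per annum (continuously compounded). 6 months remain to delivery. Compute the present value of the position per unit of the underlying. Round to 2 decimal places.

kr 9.86

Current fair forward for the remaining 6 months: F = S·e^((r − q)·T), (r − q) = 0.0421 − 0.0409 = 0.0012
F = 644.08 · e^(0.0012 × 6/12) = 644.08 × 1.000600 = 644.4664
Value of long forward = (F − K)·e^(−rT) = (644.4664 − 654.54) · e^(−0.0421·6/12)
= -10.0736 × 0.979170 = -9.86
Short position value = −(long value) = kr 9.86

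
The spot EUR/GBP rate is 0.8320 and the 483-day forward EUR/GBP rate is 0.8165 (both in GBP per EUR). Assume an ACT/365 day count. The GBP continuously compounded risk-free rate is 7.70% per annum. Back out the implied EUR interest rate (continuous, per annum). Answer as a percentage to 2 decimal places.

9.12%

F = S·e^((r_GBP − r_EUR)T) ⇒ r_EUR = r_GBP − ln(F/S)/T
ln(0.8165/0.8320) = -0.018806; /(483/365) = -0.014212
r_EUR = 0.0770 + 0.014212 = 0.091212
r_EUR = 9.12%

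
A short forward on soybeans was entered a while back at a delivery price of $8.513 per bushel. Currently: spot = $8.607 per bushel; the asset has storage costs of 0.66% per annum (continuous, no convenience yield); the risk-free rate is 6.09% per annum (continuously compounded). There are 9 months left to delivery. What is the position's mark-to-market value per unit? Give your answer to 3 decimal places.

Current fair forward for the remaining 9 months: F = S·e^((r + u)·T), (r + u) = 0.0609 + 0.0066 = 0.0675
F = 8.607 · e^(0.0675 × 9/12) = 8.607 × 1.051928 = 9.0539
Value of long forward = (F − K)·e^(−rT) = (9.0539 − 8.513) · e^(−0.0609·9/12)
= 0.5409 × 0.955352 = 0.517
Short position value = −(long value) = -$0.517

-$0.517 per bushel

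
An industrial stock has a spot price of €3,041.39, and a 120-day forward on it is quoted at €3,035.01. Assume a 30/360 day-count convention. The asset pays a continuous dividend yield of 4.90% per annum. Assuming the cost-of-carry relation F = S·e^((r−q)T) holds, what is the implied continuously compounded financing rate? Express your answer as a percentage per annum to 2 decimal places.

4.27%

From F = S·e^((r−q)T): (r − q) = ln(F/S)/T
ln(3035.01/3041.39) = ln(0.997902) = -0.002100
(r − q) = -0.002100 / (120/360) = -0.006300
r = ln(F/S)/T + q = -0.006300 + 0.0490 = 0.042700
r = 4.27%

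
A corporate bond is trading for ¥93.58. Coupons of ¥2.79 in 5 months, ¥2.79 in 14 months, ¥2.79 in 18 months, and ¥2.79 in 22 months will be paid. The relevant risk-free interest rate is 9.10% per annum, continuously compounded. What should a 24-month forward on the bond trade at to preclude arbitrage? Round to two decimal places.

¥100.28

PV(coupons) I = 2.79·e^(−0.0910·5/12) + 2.79·e^(−0.0910·14/12) + 2.79·e^(−0.0910·18/12) + 2.79·e^(−0.0910·22/12)
I = 2.6862 + 2.5090 + 2.4340 + 2.3613 = 9.9905
F = (S − I)·e^(rT) = (93.58 − 9.9905) · e^(0.0910·24/12)
= 83.5895 · e^0.182000 = 83.5895 × 1.199614 = ¥100.28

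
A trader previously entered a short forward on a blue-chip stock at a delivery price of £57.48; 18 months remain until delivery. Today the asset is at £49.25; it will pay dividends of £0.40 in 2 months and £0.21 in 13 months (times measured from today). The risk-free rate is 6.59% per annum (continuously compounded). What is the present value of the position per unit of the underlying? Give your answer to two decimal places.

PV(remaining dividends) I = 0.40·e^(−0.0659·2/12) + 0.21·e^(−0.0659·13/12) = 0.5912
Current forward F = (S − I)·e^(rT) = (49.25 − 0.5912)·e^(0.0659·18/12) = 48.6588 × 1.103901 = 53.7145
Value (long) = (F − K)·e^(−rT) = (53.7145 − 57.48) × 0.905879 = -3.4111
Short position value = −(long value) = £3.41

£3.41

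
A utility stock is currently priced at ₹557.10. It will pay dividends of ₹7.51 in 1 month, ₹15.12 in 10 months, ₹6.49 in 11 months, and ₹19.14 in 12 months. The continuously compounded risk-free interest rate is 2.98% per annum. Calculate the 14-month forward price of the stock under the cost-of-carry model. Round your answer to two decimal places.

₹528.01

PV(dividends) I = 7.51·e^(−0.0298·1/12) + 15.12·e^(−0.0298·10/12) + 6.49·e^(−0.0298·11/12) + 19.14·e^(−0.0298·12/12)
I = 7.4914 + 14.7491 + 6.3151 + 18.5780 = 47.1336
F = (S − I)·e^(rT) = (557.10 − 47.1336) · e^(0.0298·14/12)
= 509.9664 · e^0.034767 = 509.9664 × 1.035378 = ₹528.01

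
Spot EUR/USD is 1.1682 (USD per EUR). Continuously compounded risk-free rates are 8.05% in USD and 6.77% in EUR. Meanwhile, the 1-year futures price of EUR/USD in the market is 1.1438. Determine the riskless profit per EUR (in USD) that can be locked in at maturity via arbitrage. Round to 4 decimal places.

Fair futures: F* = S·e^(carry·T), with carry = (r_USD − r_EUR) = 0.0805 − 0.0677 = 0.0128
F* = 1.1682 · e^(0.0128 × 1) = 1.1682 · e^0.012800 = 1.1682 × 1.012882 = 1.1832
Market 1.1438 < fair 1.1832: forward underpriced → reverse cash-and-carry (short spot, go long the forward).
At maturity, profit = |F_mkt − F*| = |1.1438 − 1.1832| = 0.0394 per EUR (in USD)

0.0394 per EUR (in USD)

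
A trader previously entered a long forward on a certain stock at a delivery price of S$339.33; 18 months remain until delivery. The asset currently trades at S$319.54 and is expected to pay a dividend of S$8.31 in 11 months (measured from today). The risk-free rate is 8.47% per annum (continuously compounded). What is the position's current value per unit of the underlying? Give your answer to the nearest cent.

S$13.01

PV(remaining dividends) I = 8.31·e^(−0.0847·11/12) = 7.6892
Current forward F = (S − I)·e^(rT) = (319.54 − 7.6892)·e^(0.0847·18/12) = 311.8508 × 1.135474 = 354.0985
Value (long) = (F − K)·e^(−rT) = (354.0985 − 339.33) × 0.880690 = 13.0065
Value = S$13.01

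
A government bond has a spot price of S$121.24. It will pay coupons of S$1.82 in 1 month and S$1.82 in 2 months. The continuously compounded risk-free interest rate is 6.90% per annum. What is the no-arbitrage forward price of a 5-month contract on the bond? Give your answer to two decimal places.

S$121.06

PV(coupons) I = 1.82·e^(−0.0690·1/12) + 1.82·e^(−0.0690·2/12)
I = 1.8096 + 1.7992 = 3.6088
F = (S − I)·e^(rT) = (121.24 − 3.6088) · e^(0.0690·5/12)
= 117.6312 · e^0.028750 = 117.6312 × 1.029167 = S$121.06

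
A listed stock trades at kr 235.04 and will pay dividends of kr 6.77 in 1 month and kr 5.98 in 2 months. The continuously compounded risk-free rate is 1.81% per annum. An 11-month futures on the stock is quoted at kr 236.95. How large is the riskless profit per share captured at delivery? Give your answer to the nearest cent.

PV(dividends) I = 6.77·e^(−0.0181·1/12) + 5.98·e^(−0.0181·2/12) = 12.7218
Fair futures F* = (S − I)·e^(rT) = (235.04 − 12.7218)·e^0.016592 = 222.3182 × 1.016730 = 226.0376
Market kr 236.95 > fair 226.0376: forward overpriced → cash-and-carry (borrow at r, buy the stock and collect the dividends, short the forward).
Profit at T = |F_mkt − F*| = |236.95 − 226.0376| = kr 10.91 per share

kr 10.91 per share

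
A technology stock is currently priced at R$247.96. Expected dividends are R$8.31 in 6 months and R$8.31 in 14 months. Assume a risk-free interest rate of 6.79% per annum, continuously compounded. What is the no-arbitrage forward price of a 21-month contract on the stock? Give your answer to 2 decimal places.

PV(dividends) I = 8.31·e^(−0.0679·6/12) + 8.31·e^(−0.0679·14/12)
I = 8.0326 + 7.6771 = 15.7097
F = (S − I)·e^(rT) = (247.96 − 15.7097) · e^(0.0679·21/12)
= 232.2503 · e^0.118825 = 232.2503 × 1.126173 = R$261.55

R$261.55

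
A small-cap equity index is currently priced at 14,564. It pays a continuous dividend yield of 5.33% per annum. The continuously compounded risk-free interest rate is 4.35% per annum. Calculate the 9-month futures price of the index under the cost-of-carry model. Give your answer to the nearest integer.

F = S·e^((r − q)T) = 14564 · e^((0.0435 − 0.0533) × 9/12)
= 14564 · e^-0.007350 = 14564 × 0.992677
F = 14,457

14,457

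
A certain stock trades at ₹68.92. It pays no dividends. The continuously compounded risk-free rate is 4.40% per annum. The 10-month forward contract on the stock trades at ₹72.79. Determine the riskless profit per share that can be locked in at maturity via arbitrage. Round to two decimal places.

Fair forward: F* = S·e^(carry·T), with carry = r = 0.0440
F* = 68.92 · e^(0.0440 × 10/12) = 68.92 · e^0.036667 = 68.92 × 1.037348 = ₹71.4940
Market ₹72.79 > fair ₹71.4940: forward overpriced → cash-and-carry (buy spot, short the forward).
At maturity, profit = |F_mkt − F*| = |72.79 − 71.4940| = ₹1.30 per share

₹1.30 per share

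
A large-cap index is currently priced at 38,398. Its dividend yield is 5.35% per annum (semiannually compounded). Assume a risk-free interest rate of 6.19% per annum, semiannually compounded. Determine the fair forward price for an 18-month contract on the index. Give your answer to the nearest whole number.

38,871

F = S · (1+r/2)^(2T) / (1+q/2)^(2T)
= 38398 × 1.095753 / 1.082416 = 38398 × 1.012322
F = 38,871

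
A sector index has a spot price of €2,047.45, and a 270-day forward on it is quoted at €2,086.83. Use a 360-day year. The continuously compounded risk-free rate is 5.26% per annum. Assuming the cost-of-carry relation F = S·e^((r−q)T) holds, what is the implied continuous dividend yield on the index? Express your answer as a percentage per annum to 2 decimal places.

2.72%

From F = S·e^((r−q)T): (r − q) = ln(F/S)/T
ln(2086.83/2047.45) = ln(1.019234) = 0.019051
(r − q) = 0.019051 / (270/360) = 0.025401
q = r − ln(F/S)/T = 0.0526 − 0.025401 = 0.027199
q = 2.72%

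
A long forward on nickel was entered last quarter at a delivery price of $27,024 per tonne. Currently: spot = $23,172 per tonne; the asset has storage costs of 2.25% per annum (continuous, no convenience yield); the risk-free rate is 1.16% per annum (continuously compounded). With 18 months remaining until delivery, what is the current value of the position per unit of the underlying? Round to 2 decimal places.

-$2590.45 per tonne

Current fair forward for the remaining 18 months: F = S·e^((r + u)·T), (r + u) = 0.0116 + 0.0225 = 0.0341
F = 23172 · e^(0.0341 × 18/12) = 23172 × 1.05248075 = 24388.0839
Value of long forward = (F − K)·e^(−rT) = (24388.0839 − 27024) · e^(−0.0116·18/12)
= -2635.9161 × 0.98275051 = -2590.45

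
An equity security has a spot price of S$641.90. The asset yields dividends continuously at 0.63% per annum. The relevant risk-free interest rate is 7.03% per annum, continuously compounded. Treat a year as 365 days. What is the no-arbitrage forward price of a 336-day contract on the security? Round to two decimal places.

F = S·e^((r − q)T) = 641.90 · e^((0.0703 − 0.0063) × 336/365)
= 641.90 · e^0.058915 = 641.90 × 1.060685
F = S$680.85

S$680.85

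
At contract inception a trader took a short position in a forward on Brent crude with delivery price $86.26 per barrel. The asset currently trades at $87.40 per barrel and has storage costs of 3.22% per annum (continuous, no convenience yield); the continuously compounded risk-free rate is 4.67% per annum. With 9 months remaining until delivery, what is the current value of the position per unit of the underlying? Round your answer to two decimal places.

-$6.25 per barrel

Current fair forward for the remaining 9 months: F = S·e^((r + u)·T), (r + u) = 0.0467 + 0.0322 = 0.0789
F = 87.40 · e^(0.0789 × 9/12) = 87.40 × 1.060961 = 92.7280
Value of long forward = (F − K)·e^(−rT) = (92.7280 − 86.26) · e^(−0.0467·9/12)
= 6.4680 × 0.965581 = 6.25
Short position value = −(long value) = -$6.25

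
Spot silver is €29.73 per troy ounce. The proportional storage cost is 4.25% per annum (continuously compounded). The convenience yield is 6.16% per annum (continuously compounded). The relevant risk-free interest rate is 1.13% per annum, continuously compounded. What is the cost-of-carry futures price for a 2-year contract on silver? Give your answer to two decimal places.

€29.27 per troy ounce

Net carry = r + u − y = 0.0113 + 0.0425 − 0.0616 = -0.0078
F = S·e^((r+u−y)T) = 29.73 · e^(-0.0078 × 2) = 29.73 · e^-0.015600
= 29.73 × 0.984521 = €29.27 per troy ounce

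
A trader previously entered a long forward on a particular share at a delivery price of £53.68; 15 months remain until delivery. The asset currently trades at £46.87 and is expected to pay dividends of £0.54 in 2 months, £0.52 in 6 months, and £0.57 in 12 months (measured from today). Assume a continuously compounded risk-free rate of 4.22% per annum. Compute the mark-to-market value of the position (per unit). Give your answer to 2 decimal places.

-£5.64

PV(remaining dividends) I = 0.54·e^(−0.0422·2/12) + 0.52·e^(−0.0422·6/12) + 0.57·e^(−0.0422·12/12) = 1.5918
Current forward F = (S − I)·e^(rT) = (46.87 − 1.5918)·e^(0.0422·15/12) = 45.2782 × 1.054166 = 47.7307
Value (long) = (F − K)·e^(−rT) = (47.7307 − 53.68) × 0.948617 = -5.6436
Value = -£5.64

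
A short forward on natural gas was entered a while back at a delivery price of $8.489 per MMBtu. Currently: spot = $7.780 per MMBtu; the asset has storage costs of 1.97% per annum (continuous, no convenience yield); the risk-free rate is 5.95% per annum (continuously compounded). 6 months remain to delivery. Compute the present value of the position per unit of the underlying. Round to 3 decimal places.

Current fair forward for the remaining 6 months: F = S·e^((r + u)·T), (r + u) = 0.0595 + 0.0197 = 0.0792
F = 7.780 · e^(0.0792 × 6/12) = 7.780 × 1.040395 = 8.0943
Value of long forward = (F − K)·e^(−rT) = (8.0943 − 8.489) · e^(−0.0595·6/12)
= -0.3947 × 0.970688 = -0.383
Short position value = −(long value) = $0.383

$0.383 per MMBtu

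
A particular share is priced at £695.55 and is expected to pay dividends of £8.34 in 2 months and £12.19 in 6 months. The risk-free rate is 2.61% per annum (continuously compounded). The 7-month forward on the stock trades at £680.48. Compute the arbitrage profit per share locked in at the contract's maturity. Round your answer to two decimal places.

£5.09 per share

PV(dividends) I = 8.34·e^(−0.0261·2/12) + 12.19·e^(−0.0261·6/12) = 20.3358
Fair forward F* = (S − I)·e^(rT) = (695.55 − 20.3358)·e^0.015225 = 675.2142 × 1.015341 = 685.5727
Market £680.48 < fair 685.5727: forward underpriced → reverse cash-and-carry (short the stock, invest proceeds at r, pay the dividends, go long the forward).
Profit at T = |F_mkt − F*| = |680.48 − 685.5727| = £5.09 per share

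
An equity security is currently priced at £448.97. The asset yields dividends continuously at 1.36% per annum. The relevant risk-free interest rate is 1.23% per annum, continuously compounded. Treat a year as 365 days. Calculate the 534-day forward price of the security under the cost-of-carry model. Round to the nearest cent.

F = S·e^((r − q)T) = 448.97 · e^((0.0123 − 0.0136) × 534/365)
= 448.97 · e^-0.001902 = 448.97 × 0.998100
F = £448.12

£448.12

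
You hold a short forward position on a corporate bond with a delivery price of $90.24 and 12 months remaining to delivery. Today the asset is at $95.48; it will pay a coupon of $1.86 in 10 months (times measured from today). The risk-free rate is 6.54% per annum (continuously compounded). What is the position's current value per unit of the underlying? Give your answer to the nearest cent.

PV(remaining coupons) I = 1.86·e^(−0.0654·10/12) = 1.7613
Current forward F = (S − I)·e^(rT) = (95.48 − 1.7613)·e^(0.0654·12/12) = 93.7187 × 1.067586 = 100.0528
Value (long) = (F − K)·e^(−rT) = (100.0528 − 90.24) × 0.936693 = 9.1916
Short position value = −(long value) = -$9.19

-$9.19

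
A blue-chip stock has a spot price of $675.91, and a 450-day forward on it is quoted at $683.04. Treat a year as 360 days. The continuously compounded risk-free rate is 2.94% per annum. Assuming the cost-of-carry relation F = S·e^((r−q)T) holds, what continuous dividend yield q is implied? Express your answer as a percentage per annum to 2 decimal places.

2.10%

From F = S·e^((r−q)T): (r − q) = ln(F/S)/T
ln(683.04/675.91) = ln(1.010549) = 0.010494
(r − q) = 0.010494 / (450/360) = 0.008395
q = r − ln(F/S)/T = 0.0294 − 0.008395 = 0.021005
q = 2.10%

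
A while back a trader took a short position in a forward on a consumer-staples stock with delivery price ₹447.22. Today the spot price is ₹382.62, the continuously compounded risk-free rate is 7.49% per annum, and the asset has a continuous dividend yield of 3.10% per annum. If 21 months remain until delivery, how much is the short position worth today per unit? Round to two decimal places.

₹29.86

Current fair forward for the remaining 21 months: F = S·e^((r − q)·T), (r − q) = 0.0749 − 0.0310 = 0.0439
F = 382.62 · e^(0.0439 × 21/12) = 382.62 × 1.079853 = 413.1734
Value of long forward = (F − K)·e^(−rT) = (413.1734 − 447.22) · e^(−0.0749·21/12)
= -34.0466 × 0.877152 = -29.86
Short position value = −(long value) = ₹29.86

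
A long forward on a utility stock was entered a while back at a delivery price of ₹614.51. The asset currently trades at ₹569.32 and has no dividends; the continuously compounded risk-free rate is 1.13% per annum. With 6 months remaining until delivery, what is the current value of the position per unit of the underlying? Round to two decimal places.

Current fair forward for the remaining 6 months: F = S·e^(r·T), r = 0.0113
F = 569.32 · e^(0.0113 × 6/12) = 569.32 × 1.005666 = 572.5458
Value of long forward = (F − K)·e^(−rT) = (572.5458 − 614.51) · e^(−0.0113·6/12)
= -41.9642 × 0.994366 = -41.73

-₹41.73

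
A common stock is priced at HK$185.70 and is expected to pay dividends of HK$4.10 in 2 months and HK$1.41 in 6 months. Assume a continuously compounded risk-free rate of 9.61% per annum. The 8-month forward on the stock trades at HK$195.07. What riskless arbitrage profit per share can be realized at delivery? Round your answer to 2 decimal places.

HK$2.82 per share

PV(dividends) I = 4.10·e^(−0.0961·2/12) + 1.41·e^(−0.0961·6/12) = 5.3787
Fair forward F* = (S − I)·e^(rT) = (185.70 − 5.3787)·e^0.064067 = 180.3213 × 1.066164 = 192.2521
Market HK$195.07 > fair 192.2521: forward overpriced → cash-and-carry (borrow at r, buy the stock and collect the dividends, short the forward).
Profit at T = |F_mkt − F*| = |195.07 − 192.2521| = HK$2.82 per share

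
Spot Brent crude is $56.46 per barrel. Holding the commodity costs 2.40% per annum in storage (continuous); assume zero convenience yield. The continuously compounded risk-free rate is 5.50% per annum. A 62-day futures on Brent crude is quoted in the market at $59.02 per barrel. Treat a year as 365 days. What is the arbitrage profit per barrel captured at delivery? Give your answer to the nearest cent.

$1.80 per barrel

Fair futures: F* = S·e^(carry·T), with carry = (r + u) = 0.0550 + 0.0240 = 0.0790
F* = 56.46 · e^(0.0790 × 62/365) = 56.46 · e^0.013419 = 56.46 × 1.013509 = $57.2227
Market $59.02 > fair $57.2227: forward overpriced → cash-and-carry (buy spot, short the forward).
At maturity, profit = |F_mkt − F*| = |59.02 − 57.2227| = $1.80 per barrel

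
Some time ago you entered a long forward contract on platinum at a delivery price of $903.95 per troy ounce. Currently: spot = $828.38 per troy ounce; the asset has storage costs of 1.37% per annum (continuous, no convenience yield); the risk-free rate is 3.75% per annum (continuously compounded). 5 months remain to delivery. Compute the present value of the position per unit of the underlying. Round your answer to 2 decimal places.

-$56.81 per troy ounce

Current fair forward for the remaining 5 months: F = S·e^((r + u)·T), (r + u) = 0.0375 + 0.0137 = 0.0512
F = 828.38 · e^(0.0512 × 5/12) = 828.38 × 1.021563 = 846.2424
Value of long forward = (F − K)·e^(−rT) = (846.2424 − 903.95) · e^(−0.0375·5/12)
= -57.7076 × 0.984496 = -56.81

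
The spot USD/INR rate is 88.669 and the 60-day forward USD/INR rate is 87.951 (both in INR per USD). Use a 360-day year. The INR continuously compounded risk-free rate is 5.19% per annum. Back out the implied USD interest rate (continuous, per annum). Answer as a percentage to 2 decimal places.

F = S·e^((r_INR − r_USD)T) ⇒ r_USD = r_INR − ln(F/S)/T
ln(87.951/88.669) = -0.008130; /(60/360) = -0.048780
r_USD = 0.0519 + 0.048780 = 0.100680
r_USD = 10.07%

10.07%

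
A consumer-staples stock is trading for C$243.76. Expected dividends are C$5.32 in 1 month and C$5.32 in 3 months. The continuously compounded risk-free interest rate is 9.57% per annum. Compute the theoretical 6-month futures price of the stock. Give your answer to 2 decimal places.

C$244.72

PV(dividends) I = 5.32·e^(−0.0957·1/12) + 5.32·e^(−0.0957·3/12)
I = 5.2777 + 5.1942 = 10.4719
F = (S − I)·e^(rT) = (243.76 − 10.4719) · e^(0.0957·6/12)
= 233.2881 · e^0.047850 = 233.2881 × 1.049013 = C$244.72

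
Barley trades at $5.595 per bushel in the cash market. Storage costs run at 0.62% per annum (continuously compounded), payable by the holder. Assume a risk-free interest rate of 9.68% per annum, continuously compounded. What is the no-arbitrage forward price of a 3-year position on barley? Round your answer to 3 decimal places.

Net carry = r + u − y = 0.0968 + 0.0062 − 0.0000 = 0.1030
F = S·e^((r+u−y)T) = 5.595 · e^(0.1030 × 3) = 5.595 · e^0.309000
= 5.595 × 1.362062 = $7.621 per bushel

$7.621 per bushel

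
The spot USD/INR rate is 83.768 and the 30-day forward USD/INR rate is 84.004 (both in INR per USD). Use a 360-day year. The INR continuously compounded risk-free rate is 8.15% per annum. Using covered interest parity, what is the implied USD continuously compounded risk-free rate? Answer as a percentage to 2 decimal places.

F = S·e^((r_INR − r_USD)T) ⇒ r_USD = r_INR − ln(F/S)/T
ln(84.004/83.768) = 0.002813; /(30/360) = 0.033756
r_USD = 0.0815 − 0.033756 = 0.047744
r_USD = 4.77%

4.77%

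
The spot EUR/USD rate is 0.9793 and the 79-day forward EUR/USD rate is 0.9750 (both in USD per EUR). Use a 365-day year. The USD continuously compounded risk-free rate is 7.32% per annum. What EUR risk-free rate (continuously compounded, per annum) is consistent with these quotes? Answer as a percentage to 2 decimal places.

F = S·e^((r_USD − r_EUR)T) ⇒ r_EUR = r_USD − ln(F/S)/T
ln(0.9750/0.9793) = -0.004401; /(79/365) = -0.020334
r_EUR = 0.0732 + 0.020334 = 0.093534
r_EUR = 9.35%

9.35%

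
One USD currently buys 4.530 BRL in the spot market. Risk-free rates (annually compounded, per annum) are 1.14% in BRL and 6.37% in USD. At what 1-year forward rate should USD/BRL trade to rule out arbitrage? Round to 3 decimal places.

By covered interest parity, F = S · (1+r_BRL)^T / (1+r_USD)^T
= 4.530 × 1.011400 / 1.063700 = 4.530 × 0.950832
F = 4.307 BRL per USD

4.307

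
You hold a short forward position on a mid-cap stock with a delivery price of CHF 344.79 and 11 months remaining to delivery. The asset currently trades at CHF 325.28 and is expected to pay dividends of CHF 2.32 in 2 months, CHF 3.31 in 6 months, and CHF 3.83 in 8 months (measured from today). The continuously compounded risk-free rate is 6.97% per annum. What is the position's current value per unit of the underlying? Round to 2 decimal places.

PV(remaining dividends) I = 2.32·e^(−0.0697·2/12) + 3.31·e^(−0.0697·6/12) + 3.83·e^(−0.0697·8/12) = 9.1459
Current forward F = (S − I)·e^(rT) = (325.28 − 9.1459)·e^(0.0697·11/12) = 316.1341 × 1.065977 = 336.9917
Value (long) = (F − K)·e^(−rT) = (336.9917 − 344.79) × 0.938107 = -7.3156
Short position value = −(long value) = CHF 7.32

CHF 7.32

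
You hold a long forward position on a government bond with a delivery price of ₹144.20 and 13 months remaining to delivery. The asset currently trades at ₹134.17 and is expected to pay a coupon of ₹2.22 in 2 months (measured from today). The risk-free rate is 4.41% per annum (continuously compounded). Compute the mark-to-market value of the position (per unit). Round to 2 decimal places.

-₹5.51

PV(remaining coupons) I = 2.22·e^(−0.0441·2/12) = 2.2037
Current forward F = (S − I)·e^(rT) = (134.17 − 2.2037)·e^(0.0441·13/12) = 131.9663 × 1.048935 = 138.4241
Value (long) = (F − K)·e^(−rT) = (138.4241 − 144.20) × 0.953348 = -5.5064
Value = -₹5.51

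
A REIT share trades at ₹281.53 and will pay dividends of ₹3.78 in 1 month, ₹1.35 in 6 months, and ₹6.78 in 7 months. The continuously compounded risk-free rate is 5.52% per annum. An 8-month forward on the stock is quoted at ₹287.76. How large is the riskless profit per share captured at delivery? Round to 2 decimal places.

PV(dividends) I = 3.78·e^(−0.0552·1/12) + 1.35·e^(−0.0552·6/12) + 6.78·e^(−0.0552·7/12) = 11.6411
Fair forward F* = (S − I)·e^(rT) = (281.53 − 11.6411)·e^0.036800 = 269.8889 × 1.037486 = 280.0060
Market ₹287.76 > fair 280.0060: forward overpriced → cash-and-carry (borrow at r, buy the stock and collect the dividends, short the forward).
Profit at T = |F_mkt − F*| = |287.76 − 280.0060| = ₹7.75 per share

₹7.75 per share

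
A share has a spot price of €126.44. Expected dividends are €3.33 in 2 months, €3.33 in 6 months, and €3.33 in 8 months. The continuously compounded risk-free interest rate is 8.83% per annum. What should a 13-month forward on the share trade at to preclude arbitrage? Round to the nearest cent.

PV(dividends) I = 3.33·e^(−0.0883·2/12) + 3.33·e^(−0.0883·6/12) + 3.33·e^(−0.0883·8/12)
I = 3.2814 + 3.1862 + 3.1396 = 9.6072
F = (S − I)·e^(rT) = (126.44 − 9.6072) · e^(0.0883·13/12)
= 116.8328 · e^0.095658 = 116.8328 × 1.100383 = €128.56

€128.56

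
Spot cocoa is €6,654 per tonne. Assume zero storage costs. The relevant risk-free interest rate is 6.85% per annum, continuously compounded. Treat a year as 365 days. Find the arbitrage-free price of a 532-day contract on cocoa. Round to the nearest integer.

F = S·e^(rT) = 6654 · e^(0.0685 × 532/365) = 6654 · e^0.099841
= 6654 × 1.104995 = €7,353 per tonne

€7,353 per tonne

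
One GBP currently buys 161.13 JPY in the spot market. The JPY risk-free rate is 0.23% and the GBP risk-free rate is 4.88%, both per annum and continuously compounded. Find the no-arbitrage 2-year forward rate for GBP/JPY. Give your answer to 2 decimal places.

146.82

F = S·e^((r_JPY − r_GBP)T) = 161.13 · e^((0.0023 − 0.0488) × 2)
= 161.13 · e^-0.093000 = 161.13 × 0.911194
F = 146.82 JPY per GBP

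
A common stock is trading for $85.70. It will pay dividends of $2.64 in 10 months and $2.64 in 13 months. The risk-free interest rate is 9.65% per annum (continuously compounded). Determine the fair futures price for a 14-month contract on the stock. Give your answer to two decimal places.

PV(dividends) I = 2.64·e^(−0.0965·10/12) + 2.64·e^(−0.0965·13/12)
I = 2.4360 + 2.3779 = 4.8139
F = (S − I)·e^(rT) = (85.70 − 4.8139) · e^(0.0965·14/12)
= 80.8861 · e^0.112583 = 80.8861 × 1.119165 = $90.52

$90.52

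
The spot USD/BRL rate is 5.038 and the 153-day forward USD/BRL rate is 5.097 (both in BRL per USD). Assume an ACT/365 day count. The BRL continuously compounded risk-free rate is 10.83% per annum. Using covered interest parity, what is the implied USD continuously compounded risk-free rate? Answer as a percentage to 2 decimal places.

8.05%

F = S·e^((r_BRL − r_USD)T) ⇒ r_USD = r_BRL − ln(F/S)/T
ln(5.097/5.038) = 0.011643; /(153/365) = 0.027776
r_USD = 0.1083 − 0.027776 = 0.080524
r_USD = 8.05%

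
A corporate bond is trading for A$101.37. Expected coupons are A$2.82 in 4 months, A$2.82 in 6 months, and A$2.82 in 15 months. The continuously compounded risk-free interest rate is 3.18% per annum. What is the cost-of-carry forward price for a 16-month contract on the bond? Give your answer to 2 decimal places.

PV(coupons) I = 2.82·e^(−0.0318·4/12) + 2.82·e^(−0.0318·6/12) + 2.82·e^(−0.0318·15/12)
I = 2.7903 + 2.7755 + 2.7101 = 8.2759
F = (S − I)·e^(rT) = (101.37 − 8.2759) · e^(0.0318·16/12)
= 93.0941 · e^0.042400 = 93.0941 × 1.043312 = A$97.13

A$97.13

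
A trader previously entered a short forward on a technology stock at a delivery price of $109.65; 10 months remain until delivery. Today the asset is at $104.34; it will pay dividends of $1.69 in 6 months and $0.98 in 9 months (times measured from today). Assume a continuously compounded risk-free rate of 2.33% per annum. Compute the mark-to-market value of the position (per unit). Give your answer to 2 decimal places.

PV(remaining dividends) I = 1.69·e^(−0.0233·6/12) + 0.98·e^(−0.0233·9/12) = 2.6334
Current forward F = (S − I)·e^(rT) = (104.34 − 2.6334)·e^(0.0233·10/12) = 101.7066 × 1.019606 = 103.7007
Value (long) = (F − K)·e^(−rT) = (103.7007 − 109.65) × 0.980771 = -5.8349
Short position value = −(long value) = $5.83

$5.83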